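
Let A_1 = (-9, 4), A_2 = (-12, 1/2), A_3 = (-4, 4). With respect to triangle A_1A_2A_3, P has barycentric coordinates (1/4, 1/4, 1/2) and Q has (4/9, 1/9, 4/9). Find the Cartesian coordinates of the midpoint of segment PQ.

Barycentric coordinates of the midpoint are the average: (25/72, 13/72, 17/36).
Converting: (25/72)·A_1 + (13/72)·A_2 + (17/36)·A_3 = (-517/72, 485/144).

(-517/72, 485/144)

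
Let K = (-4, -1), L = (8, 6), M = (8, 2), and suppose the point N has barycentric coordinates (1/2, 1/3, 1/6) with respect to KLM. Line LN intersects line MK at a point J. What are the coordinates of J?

Line LN meets MK where the L-coordinate vanishes; zeroing N's L-weight and renormalizing leaves M, K-weights 1/6 : 1/2 → (1/4, 3/4).
So J = (1/4)·M + (3/4)·K = (-1, -1/4).

(-1, -1/4)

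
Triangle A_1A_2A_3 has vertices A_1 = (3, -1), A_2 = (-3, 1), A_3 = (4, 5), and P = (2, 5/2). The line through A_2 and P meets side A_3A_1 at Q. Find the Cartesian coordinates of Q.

Barycentric coordinates of P with respect to A_1A_2A_3: (1/4, 1/4, 1/2).
On side A_3A_1 the A_2-coordinate is zero; dropping P's A_2-weight 1/4 and renormalizing the remaining 1/2 : 1/4 gives weights 2/3, 1/3 on A_3, A_1.
Q = (2/3)·(4, 5) + (1/3)·(3, -1) = (11/3, 3).

(11/3, 3)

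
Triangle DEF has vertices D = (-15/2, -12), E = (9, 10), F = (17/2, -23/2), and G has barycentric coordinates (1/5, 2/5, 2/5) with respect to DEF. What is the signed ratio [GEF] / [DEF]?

1/5

The signed ratio [GEF]/[DEF] equals the barycentric coordinate of G at vertex D, which is 1/5.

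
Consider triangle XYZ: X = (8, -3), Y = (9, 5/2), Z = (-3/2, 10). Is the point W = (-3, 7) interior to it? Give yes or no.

Barycentric coordinates of W: (19/29, -64/87, 94/87).
The three coordinates are positive, negative, positive; a point is interior exactly when all three are positive.

no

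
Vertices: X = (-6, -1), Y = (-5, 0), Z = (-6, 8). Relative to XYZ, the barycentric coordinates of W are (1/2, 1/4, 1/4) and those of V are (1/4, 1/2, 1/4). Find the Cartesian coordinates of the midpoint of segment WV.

(-45/8, 13/8)

Barycentric coordinates of the midpoint are the average: (3/8, 3/8, 1/4).
Converting: (3/8)·X + (3/8)·Y + (1/4)·Z = (-45/8, 13/8).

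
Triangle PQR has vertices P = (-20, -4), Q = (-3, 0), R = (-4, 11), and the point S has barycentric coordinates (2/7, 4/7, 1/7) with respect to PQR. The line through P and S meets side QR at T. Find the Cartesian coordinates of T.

(-16/5, 11/5)

Line PS meets QR where the P-coordinate vanishes; zeroing S's P-weight and renormalizing leaves Q, R-weights 4/7 : 1/7 → (4/5, 1/5).
So T = (4/5)·Q + (1/5)·R = (-16/5, 11/5).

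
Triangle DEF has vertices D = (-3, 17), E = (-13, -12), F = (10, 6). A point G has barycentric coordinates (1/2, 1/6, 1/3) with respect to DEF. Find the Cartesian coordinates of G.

G = (1/2)·D + (1/6)·E + (1/3)·F.
x-coordinate: (1/2)·(-3) + (1/6)·(-13) + (1/3)·10 = -1/3.
y-coordinate: (1/2)·17 + (1/6)·(-12) + (1/3)·6 = 17/2.

(-1/3, 17/2)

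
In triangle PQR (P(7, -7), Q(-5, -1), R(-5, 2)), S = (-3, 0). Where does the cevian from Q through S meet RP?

Barycentric coordinates of S with respect to PQR: (1/6, 1/6, 2/3).
On side RP the Q-coordinate is zero; dropping S's Q-weight 1/6 and renormalizing the remaining 2/3 : 1/6 gives weights 4/5, 1/5 on R, P.
T = (4/5)·(-5, 2) + (1/5)·(7, -7) = (-13/5, 1/5).

(-13/5, 1/5)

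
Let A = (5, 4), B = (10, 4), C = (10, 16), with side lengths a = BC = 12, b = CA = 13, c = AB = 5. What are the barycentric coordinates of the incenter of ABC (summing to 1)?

(2/5, 13/30, 1/6)

The incenter has barycentric coordinates proportional to the opposite side lengths: (12 : 13 : 5).
Normalizing by 12+13+5 = 30 gives (2/5, 13/30, 1/6).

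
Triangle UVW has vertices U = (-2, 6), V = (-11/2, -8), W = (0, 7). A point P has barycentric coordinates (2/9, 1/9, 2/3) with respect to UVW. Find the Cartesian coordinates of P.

P = (2/9)·U + (1/9)·V + (2/3)·W.
x-coordinate: (2/9)·(-2) + (1/9)·(-11/2) + (2/3)·0 = -19/18.
y-coordinate: (2/9)·6 + (1/9)·(-8) + (2/3)·7 = 46/9.

(-19/18, 46/9)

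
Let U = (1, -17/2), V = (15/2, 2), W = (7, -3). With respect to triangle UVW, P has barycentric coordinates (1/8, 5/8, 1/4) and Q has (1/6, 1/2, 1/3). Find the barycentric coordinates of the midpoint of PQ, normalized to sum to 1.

(7/48, 9/16, 7/24)

Since both coordinate triples sum to 1, the midpoint's barycentrics are the componentwise average.
(1/8+1/6)/2 = 7/48; similarly 9/16 and 7/24.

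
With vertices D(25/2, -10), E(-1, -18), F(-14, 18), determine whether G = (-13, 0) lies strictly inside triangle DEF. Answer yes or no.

no

Barycentric coordinates of G: (-99/295, 449/590, 339/590).
The three coordinates are negative, positive, positive; a point is interior exactly when all three are positive.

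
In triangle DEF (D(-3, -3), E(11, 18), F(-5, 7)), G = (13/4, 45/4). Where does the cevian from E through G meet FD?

(-9/2, 9/2)

Barycentric coordinates of G with respect to DEF: (1/8, 1/2, 3/8).
On side FD the E-coordinate is zero; dropping G's E-weight 1/2 and renormalizing the remaining 3/8 : 1/8 gives weights 3/4, 1/4 on F, D.
H = (3/4)·(-5, 7) + (1/4)·(-3, -3) = (-9/2, 9/2).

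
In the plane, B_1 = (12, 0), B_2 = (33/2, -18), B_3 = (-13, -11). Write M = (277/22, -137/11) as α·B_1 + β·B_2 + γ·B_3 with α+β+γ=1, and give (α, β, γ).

(3/11, 7/11, 1/11)

Signed area of the reference triangle: [B_1B_2B_3] = ½·(12·(-18−(-11)) + (33/2)·(-11−0) + (-13)·(0−(-18))) = ½·(-84 − 363/2 − 234) = -999/4.
[MB_2B_3] = ½·((277/22)·(-18−(-11)) + (33/2)·(-11−(-137/11)) + (-13)·(-137/11−(-18))) = ½·(-1939/22 + 24 − 793/11) = -2997/44, so the B_1-coordinate is (-2997/44)/(-999/4) = 3/11.
[B_1MB_3] = ½·(12·(-137/11−(-11)) + (277/22)·(-11−0) + (-13)·(0−(-137/11))) = ½·(-192/11 − 277/2 − 1781/11) = -6993/44, so the B_2-coordinate is 7/11.
[B_1B_2M] = ½·(12·(-18−(-137/11)) + (33/2)·(-137/11−0) + (277/22)·(0−(-18))) = ½·(-732/11 − 411/2 + 2493/11) = -999/44, so the B_3-coordinate is 1/11.
Check: 3/11 + 7/11 + 1/11 = 1.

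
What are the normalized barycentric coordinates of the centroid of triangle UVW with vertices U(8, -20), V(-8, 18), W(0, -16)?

The centroid is the average of the vertices, so each weight is 1/3.

(1/3, 1/3, 1/3)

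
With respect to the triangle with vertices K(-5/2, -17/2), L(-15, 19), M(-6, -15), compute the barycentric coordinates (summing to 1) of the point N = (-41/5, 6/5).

Signed area of the reference triangle: [KLM] = ½·((-5/2)·(19−(-15)) + (-15)·(-15−(-17/2)) + (-6)·(-17/2−19)) = ½·(-85 + 195/2 + 165) = 355/4.
[NLM] = ½·((-41/5)·(19−(-15)) + (-15)·(-15−(6/5)) + (-6)·(6/5−19)) = ½·(-1394/5 + 243 + 534/5) = 71/2, so the K-coordinate is (71/2)/(355/4) = 2/5.
[KNM] = ½·((-5/2)·(6/5−(-15)) + (-41/5)·(-15−(-17/2)) + (-6)·(-17/2−(6/5))) = ½·(-81/2 + 533/10 + 291/5) = 71/2, so the L-coordinate is 2/5.
[KLN] = ½·((-5/2)·(19−(6/5)) + (-15)·(6/5−(-17/2)) + (-41/5)·(-17/2−19)) = ½·(-89/2 − 291/2 + 451/2) = 71/4, so the M-coordinate is 1/5.
Check: 2/5 + 2/5 + 1/5 = 1.

(2/5, 2/5, 1/5)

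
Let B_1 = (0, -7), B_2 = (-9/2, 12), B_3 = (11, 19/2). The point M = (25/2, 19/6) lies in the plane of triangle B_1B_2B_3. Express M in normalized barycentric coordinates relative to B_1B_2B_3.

(1/3, -1/3, 1)

Signed area of the reference triangle: [B_1B_2B_3] = ½·(0·(12−(19/2)) + (-9/2)·(19/2−(-7)) + 11·(-7−12)) = ½·(0 − 297/4 − 209) = -1133/8.
[MB_2B_3] = ½·((25/2)·(12−(19/2)) + (-9/2)·(19/2−(19/6)) + 11·(19/6−12)) = ½·(125/4 − 57/2 − 583/6) = -1133/24, so the B_1-coordinate is (-1133/24)/(-1133/8) = 1/3.
[B_1MB_3] = ½·(0·(19/6−(19/2)) + (25/2)·(19/2−(-7)) + 11·(-7−(19/6))) = ½·(0 + 825/4 − 671/6) = 1133/24, so the B_2-coordinate is -1/3.
[B_1B_2M] = ½·(0·(12−(19/6)) + (-9/2)·(19/6−(-7)) + (25/2)·(-7−12)) = ½·(0 − 183/4 − 475/2) = -1133/8, so the B_3-coordinate is 1.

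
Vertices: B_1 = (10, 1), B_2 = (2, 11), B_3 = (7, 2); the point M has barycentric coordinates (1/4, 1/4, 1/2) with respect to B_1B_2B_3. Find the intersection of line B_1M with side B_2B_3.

Line B_1M meets B_2B_3 where the B_1-coordinate vanishes; zeroing M's B_1-weight and renormalizing leaves B_2, B_3-weights 1/4 : 1/2 → (1/3, 2/3).
So N = (1/3)·B_2 + (2/3)·B_3 = (16/3, 5).

(16/3, 5)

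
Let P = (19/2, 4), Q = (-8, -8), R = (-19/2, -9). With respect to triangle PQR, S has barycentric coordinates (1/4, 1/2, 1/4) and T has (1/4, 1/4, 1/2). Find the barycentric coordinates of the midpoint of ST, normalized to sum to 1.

(1/4, 3/8, 3/8)

Since both coordinate triples sum to 1, the midpoint's barycentrics are the componentwise average.
(1/4+1/4)/2 = 1/4; similarly 3/8 and 3/8.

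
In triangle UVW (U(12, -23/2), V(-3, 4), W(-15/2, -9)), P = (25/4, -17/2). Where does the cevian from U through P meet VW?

Barycentric coordinates of P with respect to UVW: (2/3, 1/6, 1/6).
On side VW the U-coordinate is zero; dropping P's U-weight 2/3 and renormalizing the remaining 1/6 : 1/6 gives weights 1/2, 1/2 on V, W.
Q = (1/2)·(-3, 4) + (1/2)·(-15/2, -9) = (-21/4, -5/2).

(-21/4, -5/2)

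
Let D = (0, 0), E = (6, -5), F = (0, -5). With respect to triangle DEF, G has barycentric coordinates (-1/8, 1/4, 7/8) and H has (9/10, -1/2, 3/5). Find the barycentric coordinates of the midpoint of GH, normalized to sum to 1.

Since both coordinate triples sum to 1, the midpoint's barycentrics are the componentwise average.
(-1/8+9/10)/2 = 31/80; similarly -1/8 and 59/80.

(31/80, -1/8, 59/80)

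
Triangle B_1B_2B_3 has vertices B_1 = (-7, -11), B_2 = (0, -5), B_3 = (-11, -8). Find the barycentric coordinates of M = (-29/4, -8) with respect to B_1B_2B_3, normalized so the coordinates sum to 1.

Signed area of the reference triangle: [B_1B_2B_3] = ½·((-7)·(-5−(-8)) + 0·(-8−(-11)) + (-11)·(-11−(-5))) = ½·(-21 + 0 + 66) = 45/2.
[MB_2B_3] = ½·((-29/4)·(-5−(-8)) + 0·(-8−(-8)) + (-11)·(-8−(-5))) = ½·(-87/4 + 0 + 33) = 45/8, so the B_1-coordinate is (45/8)/(45/2) = 1/4.
[B_1MB_3] = ½·((-7)·(-8−(-8)) + (-29/4)·(-8−(-11)) + (-11)·(-11−(-8))) = ½·(0 − 87/4 + 33) = 45/8, so the B_2-coordinate is 1/4.
[B_1B_2M] = ½·((-7)·(-5−(-8)) + 0·(-8−(-11)) + (-29/4)·(-11−(-5))) = ½·(-21 + 0 + 87/2) = 45/4, so the B_3-coordinate is 1/2.
Check: 1/4 + 1/4 + 1/2 = 1.

(1/4, 1/4, 1/2)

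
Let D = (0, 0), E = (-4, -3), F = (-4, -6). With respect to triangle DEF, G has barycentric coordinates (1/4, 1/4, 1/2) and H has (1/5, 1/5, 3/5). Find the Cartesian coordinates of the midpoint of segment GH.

(-31/10, -159/40)

Barycentric coordinates of the midpoint are the average: (9/40, 9/40, 11/20).
Converting: (9/40)·D + (9/40)·E + (11/20)·F = (-31/10, -159/40).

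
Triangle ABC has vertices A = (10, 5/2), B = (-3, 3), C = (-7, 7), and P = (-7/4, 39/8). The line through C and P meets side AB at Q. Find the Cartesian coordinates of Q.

(7/2, 11/4)

Barycentric coordinates of P with respect to ABC: (1/4, 1/4, 1/2).
On side AB the C-coordinate is zero; dropping P's C-weight 1/2 and renormalizing the remaining 1/4 : 1/4 gives weights 1/2, 1/2 on A, B.
Q = (1/2)·(10, 5/2) + (1/2)·(-3, 3) = (7/2, 11/4).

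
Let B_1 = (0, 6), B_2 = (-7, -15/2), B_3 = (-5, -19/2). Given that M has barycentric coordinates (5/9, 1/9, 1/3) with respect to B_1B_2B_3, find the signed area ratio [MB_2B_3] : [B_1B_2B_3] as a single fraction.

5/9

The signed ratio [MB_2B_3]/[B_1B_2B_3] equals the barycentric coordinate of M at vertex B_1, which is 5/9.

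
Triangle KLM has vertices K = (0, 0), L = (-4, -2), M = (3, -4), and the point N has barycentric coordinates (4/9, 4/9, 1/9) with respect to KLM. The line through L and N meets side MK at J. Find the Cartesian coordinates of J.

Line LN meets MK where the L-coordinate vanishes; zeroing N's L-weight and renormalizing leaves M, K-weights 1/9 : 4/9 → (1/5, 4/5).
So J = (1/5)·M + (4/5)·K = (3/5, -4/5).

(3/5, -4/5)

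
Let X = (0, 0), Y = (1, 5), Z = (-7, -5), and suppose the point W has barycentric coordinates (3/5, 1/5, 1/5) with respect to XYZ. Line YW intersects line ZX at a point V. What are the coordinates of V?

(-7/4, -5/4)

Line YW meets ZX where the Y-coordinate vanishes; zeroing W's Y-weight and renormalizing leaves Z, X-weights 1/5 : 3/5 → (1/4, 3/4).
So V = (1/4)·Z + (3/4)·X = (-7/4, -5/4).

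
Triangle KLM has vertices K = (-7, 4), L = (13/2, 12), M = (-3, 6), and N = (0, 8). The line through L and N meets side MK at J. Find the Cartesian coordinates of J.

Barycentric coordinates of N with respect to KLM: (1/5, 2/5, 2/5).
On side MK the L-coordinate is zero; dropping N's L-weight 2/5 and renormalizing the remaining 2/5 : 1/5 gives weights 2/3, 1/3 on M, K.
J = (2/3)·(-3, 6) + (1/3)·(-7, 4) = (-13/3, 16/3).

(-13/3, 16/3)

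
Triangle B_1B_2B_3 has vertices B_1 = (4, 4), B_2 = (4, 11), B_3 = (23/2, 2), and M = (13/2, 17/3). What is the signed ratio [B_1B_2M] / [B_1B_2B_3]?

1/3

[B_1B_2B_3] = ½·(4·(11−2) + 4·(2−4) + (23/2)·(4−11)) = ½·(36 − 8 − 161/2) = -105/4.
[B_1B_2M] = ½·(4·(11−(17/3)) + 4·(17/3−4) + (13/2)·(4−11)) = ½·(64/3 + 20/3 − 91/2) = -35/4, so the ratio is (-35/4)/(-105/4) = 1/3.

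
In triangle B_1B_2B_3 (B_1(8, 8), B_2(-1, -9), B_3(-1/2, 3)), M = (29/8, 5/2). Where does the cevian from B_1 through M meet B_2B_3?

Barycentric coordinates of M with respect to B_1B_2B_3: (1/2, 1/4, 1/4).
On side B_2B_3 the B_1-coordinate is zero; dropping M's B_1-weight 1/2 and renormalizing the remaining 1/4 : 1/4 gives weights 1/2, 1/2 on B_2, B_3.
N = (1/2)·(-1, -9) + (1/2)·(-1/2, 3) = (-3/4, -3).

(-3/4, -3)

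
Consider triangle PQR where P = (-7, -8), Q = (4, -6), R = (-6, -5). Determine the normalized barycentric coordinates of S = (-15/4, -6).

(1/4, 1/4, 1/2)

Signed area of the reference triangle: [PQR] = ½·((-7)·(-6−(-5)) + 4·(-5−(-8)) + (-6)·(-8−(-6))) = ½·(7 + 12 + 12) = 31/2.
[SQR] = ½·((-15/4)·(-6−(-5)) + 4·(-5−(-6)) + (-6)·(-6−(-6))) = ½·(15/4 + 4 + 0) = 31/8, so the P-coordinate is (31/8)/(31/2) = 1/4.
[PSR] = ½·((-7)·(-6−(-5)) + (-15/4)·(-5−(-8)) + (-6)·(-8−(-6))) = ½·(7 − 45/4 + 12) = 31/8, so the Q-coordinate is 1/4.
[PQS] = ½·((-7)·(-6−(-6)) + 4·(-6−(-8)) + (-15/4)·(-8−(-6))) = ½·(0 + 8 + 15/2) = 31/4, so the R-coordinate is 1/2.
Check: 1/4 + 1/4 + 1/2 = 1.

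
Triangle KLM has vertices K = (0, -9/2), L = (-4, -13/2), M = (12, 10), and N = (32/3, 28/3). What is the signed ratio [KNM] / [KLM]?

1/3

[KLM] = ½·(0·(-13/2−10) + (-4)·(10−(-9/2)) + 12·(-9/2−(-13/2))) = ½·(0 − 58 + 24) = -17.
[KNM] = ½·(0·(28/3−10) + (32/3)·(10−(-9/2)) + 12·(-9/2−(28/3))) = ½·(0 + 464/3 − 166) = -17/3, so the ratio is (-17/3)/(-17) = 1/3.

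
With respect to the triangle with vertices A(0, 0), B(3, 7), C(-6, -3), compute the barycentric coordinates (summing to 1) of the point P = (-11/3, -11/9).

(2/9, 1/9, 2/3)

Signed area of the reference triangle: [ABC] = ½·(0·(7−(-3)) + 3·(-3−0) + (-6)·(0−7)) = ½·(0 − 9 + 42) = 33/2.
[PBC] = ½·((-11/3)·(7−(-3)) + 3·(-3−(-11/9)) + (-6)·(-11/9−7)) = ½·(-110/3 − 16/3 + 148/3) = 11/3, so the A-coordinate is (11/3)/(33/2) = 2/9.
[APC] = ½·(0·(-11/9−(-3)) + (-11/3)·(-3−0) + (-6)·(0−(-11/9))) = ½·(0 + 11 − 22/3) = 11/6, so the B-coordinate is 1/9.
[ABP] = ½·(0·(7−(-11/9)) + 3·(-11/9−0) + (-11/3)·(0−7)) = ½·(0 − 11/3 + 77/3) = 11, so the C-coordinate is 2/3.
Check: 2/9 + 1/9 + 2/3 = 1.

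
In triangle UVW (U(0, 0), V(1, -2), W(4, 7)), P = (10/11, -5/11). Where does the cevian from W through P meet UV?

(3/5, -6/5)

Barycentric coordinates of P with respect to UVW: (4/11, 6/11, 1/11).
On side UV the W-coordinate is zero; dropping P's W-weight 1/11 and renormalizing the remaining 4/11 : 6/11 gives weights 2/5, 3/5 on U, V.
Q = (2/5)·(0, 0) + (3/5)·(1, -2) = (3/5, -6/5).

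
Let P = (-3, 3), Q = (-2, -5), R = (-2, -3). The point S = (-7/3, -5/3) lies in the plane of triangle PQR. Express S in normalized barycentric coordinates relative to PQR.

Signed area of the reference triangle: [PQR] = ½·((-3)·(-5−(-3)) + (-2)·(-3−3) + (-2)·(3−(-5))) = ½·(6 + 12 − 16) = 1.
[SQR] = ½·((-7/3)·(-5−(-3)) + (-2)·(-3−(-5/3)) + (-2)·(-5/3−(-5))) = ½·(14/3 + 8/3 − 20/3) = 1/3, so the P-coordinate is (1/3)/1 = 1/3.
[PSR] = ½·((-3)·(-5/3−(-3)) + (-7/3)·(-3−3) + (-2)·(3−(-5/3))) = ½·(-4 + 14 − 28/3) = 1/3, so the Q-coordinate is 1/3.
[PQS] = ½·((-3)·(-5−(-5/3)) + (-2)·(-5/3−3) + (-7/3)·(3−(-5))) = ½·(10 + 28/3 − 56/3) = 1/3, so the R-coordinate is 1/3.
Check: 1/3 + 1/3 + 1/3 = 1.

(1/3, 1/3, 1/3)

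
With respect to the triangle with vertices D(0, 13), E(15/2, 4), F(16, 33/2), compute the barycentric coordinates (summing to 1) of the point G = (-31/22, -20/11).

(4/11, 15/11, -8/11)

Signed area of the reference triangle: [DEF] = ½·(0·(4−(33/2)) + (15/2)·(33/2−13) + 16·(13−4)) = ½·(0 + 105/4 + 144) = 681/8.
[GEF] = ½·((-31/22)·(4−(33/2)) + (15/2)·(33/2−(-20/11)) + 16·(-20/11−4)) = ½·(775/44 + 6045/44 − 1024/11) = 681/22, so the D-coordinate is (681/22)/(681/8) = 4/11.
[DGF] = ½·(0·(-20/11−(33/2)) + (-31/22)·(33/2−13) + 16·(13−(-20/11))) = ½·(0 − 217/44 + 2608/11) = 10215/88, so the E-coordinate is 15/11.
[DEG] = ½·(0·(4−(-20/11)) + (15/2)·(-20/11−13) + (-31/22)·(13−4)) = ½·(0 − 2445/22 − 279/22) = -681/11, so the F-coordinate is -8/11.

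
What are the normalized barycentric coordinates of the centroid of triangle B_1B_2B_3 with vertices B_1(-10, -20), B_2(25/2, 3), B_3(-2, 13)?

The centroid is the average of the vertices, so each weight is 1/3.

(1/3, 1/3, 1/3)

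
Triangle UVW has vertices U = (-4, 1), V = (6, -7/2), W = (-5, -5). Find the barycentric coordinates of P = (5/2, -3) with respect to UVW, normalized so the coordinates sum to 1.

(1/6, 2/3, 1/6)

Signed area of the reference triangle: [UVW] = ½·((-4)·(-7/2−(-5)) + 6·(-5−1) + (-5)·(1−(-7/2))) = ½·(-6 − 36 − 45/2) = -129/4.
[PVW] = ½·((5/2)·(-7/2−(-5)) + 6·(-5−(-3)) + (-5)·(-3−(-7/2))) = ½·(15/4 − 12 − 5/2) = -43/8, so the U-coordinate is (-43/8)/(-129/4) = 1/6.
[UPW] = ½·((-4)·(-3−(-5)) + (5/2)·(-5−1) + (-5)·(1−(-3))) = ½·(-8 − 15 − 20) = -43/2, so the V-coordinate is 2/3.
[UVP] = ½·((-4)·(-7/2−(-3)) + 6·(-3−1) + (5/2)·(1−(-7/2))) = ½·(2 − 24 + 45/4) = -43/8, so the W-coordinate is 1/6.
Check: 1/6 + 2/3 + 1/6 = 1.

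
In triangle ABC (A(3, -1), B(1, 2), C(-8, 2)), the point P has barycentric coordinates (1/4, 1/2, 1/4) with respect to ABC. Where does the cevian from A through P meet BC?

(-2, 2)

Line AP meets BC where the A-coordinate vanishes; zeroing P's A-weight and renormalizing leaves B, C-weights 1/2 : 1/4 → (2/3, 1/3).
So Q = (2/3)·B + (1/3)·C = (-2, 2).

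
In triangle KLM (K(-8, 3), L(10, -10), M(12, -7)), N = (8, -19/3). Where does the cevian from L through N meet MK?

Barycentric coordinates of N with respect to KLM: (1/6, 1/3, 1/2).
On side MK the L-coordinate is zero; dropping N's L-weight 1/3 and renormalizing the remaining 1/2 : 1/6 gives weights 3/4, 1/4 on M, K.
J = (3/4)·(12, -7) + (1/4)·(-8, 3) = (7, -9/2).

(7, -9/2)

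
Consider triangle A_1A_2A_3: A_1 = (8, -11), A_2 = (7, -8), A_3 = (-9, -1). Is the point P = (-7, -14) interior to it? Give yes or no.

Barycentric coordinates of P: (194/41, -201/41, 48/41).
The three coordinates are positive, negative, positive; a point is interior exactly when all three are positive.

no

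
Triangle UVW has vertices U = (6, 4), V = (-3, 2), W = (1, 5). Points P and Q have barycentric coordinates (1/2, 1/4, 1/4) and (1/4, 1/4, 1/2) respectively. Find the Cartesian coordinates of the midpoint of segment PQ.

(15/8, 31/8)

Barycentric coordinates of the midpoint are the average: (3/8, 1/4, 3/8).
Converting: (3/8)·U + (1/4)·V + (3/8)·W = (15/8, 31/8).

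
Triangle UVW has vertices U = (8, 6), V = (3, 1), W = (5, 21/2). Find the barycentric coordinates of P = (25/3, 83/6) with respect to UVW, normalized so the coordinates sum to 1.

Signed area of the reference triangle: [UVW] = ½·(8·(1−(21/2)) + 3·(21/2−6) + 5·(6−1)) = ½·(-76 + 27/2 + 25) = -75/4.
[PVW] = ½·((25/3)·(1−(21/2)) + 3·(21/2−(83/6)) + 5·(83/6−1)) = ½·(-475/6 − 10 + 385/6) = -25/2, so the U-coordinate is (-25/2)/(-75/4) = 2/3.
[UPW] = ½·(8·(83/6−(21/2)) + (25/3)·(21/2−6) + 5·(6−(83/6))) = ½·(80/3 + 75/2 − 235/6) = 25/2, so the V-coordinate is -2/3.
[UVP] = ½·(8·(1−(83/6)) + 3·(83/6−6) + (25/3)·(6−1)) = ½·(-308/3 + 47/2 + 125/3) = -75/4, so the W-coordinate is 1.
Check: 2/3 − 2/3 + 1 = 1.

(2/3, -2/3, 1)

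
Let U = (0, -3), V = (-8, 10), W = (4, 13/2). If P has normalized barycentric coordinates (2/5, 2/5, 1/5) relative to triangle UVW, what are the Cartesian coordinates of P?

P = (2/5)·U + (2/5)·V + (1/5)·W.
x-coordinate: (2/5)·0 + (2/5)·(-8) + (1/5)·4 = -12/5.
y-coordinate: (2/5)·(-3) + (2/5)·10 + (1/5)·(13/2) = 41/10.

(-12/5, 41/10)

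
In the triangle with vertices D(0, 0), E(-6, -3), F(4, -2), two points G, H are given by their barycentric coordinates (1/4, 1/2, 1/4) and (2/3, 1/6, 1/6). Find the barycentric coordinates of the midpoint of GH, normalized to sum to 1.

Since both coordinate triples sum to 1, the midpoint's barycentrics are the componentwise average.
(1/4+2/3)/2 = 11/24; similarly 1/3 and 5/24.

(11/24, 1/3, 5/24)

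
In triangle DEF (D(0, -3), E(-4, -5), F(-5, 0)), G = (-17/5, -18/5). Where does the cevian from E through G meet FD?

Barycentric coordinates of G with respect to DEF: (1/5, 3/5, 1/5).
On side FD the E-coordinate is zero; dropping G's E-weight 3/5 and renormalizing the remaining 1/5 : 1/5 gives weights 1/2, 1/2 on F, D.
H = (1/2)·(-5, 0) + (1/2)·(0, -3) = (-5/2, -3/2).

(-5/2, -3/2)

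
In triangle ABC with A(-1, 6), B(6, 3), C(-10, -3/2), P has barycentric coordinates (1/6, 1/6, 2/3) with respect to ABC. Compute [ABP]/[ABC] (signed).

2/3

The signed ratio [ABP]/[ABC] equals the barycentric coordinate of P at vertex C, which is 2/3.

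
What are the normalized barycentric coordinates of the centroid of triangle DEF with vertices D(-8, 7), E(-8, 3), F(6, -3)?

(1/3, 1/3, 1/3)

The centroid is the average of the vertices, so each weight is 1/3.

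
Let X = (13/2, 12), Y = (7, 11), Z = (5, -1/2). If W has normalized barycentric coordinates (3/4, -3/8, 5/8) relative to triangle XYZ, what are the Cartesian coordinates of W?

(43/8, 73/16)

W = (3/4)·X + (-3/8)·Y + (5/8)·Z.
x-coordinate: (3/4)·(13/2) + (-3/8)·7 + (5/8)·5 = 43/8.
y-coordinate: (3/4)·12 + (-3/8)·11 + (5/8)·(-1/2) = 73/16.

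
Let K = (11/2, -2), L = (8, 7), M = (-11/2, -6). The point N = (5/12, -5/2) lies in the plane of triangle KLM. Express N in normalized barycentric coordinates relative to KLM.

Signed area of the reference triangle: [KLM] = ½·((11/2)·(7−(-6)) + 8·(-6−(-2)) + (-11/2)·(-2−7)) = ½·(143/2 − 32 + 99/2) = 89/2.
[NLM] = ½·((5/12)·(7−(-6)) + 8·(-6−(-5/2)) + (-11/2)·(-5/2−7)) = ½·(65/12 − 28 + 209/4) = 89/6, so the K-coordinate is (89/6)/(89/2) = 1/3.
[KNM] = ½·((11/2)·(-5/2−(-6)) + (5/12)·(-6−(-2)) + (-11/2)·(-2−(-5/2))) = ½·(77/4 − 5/3 − 11/4) = 89/12, so the L-coordinate is 1/6.
[KLN] = ½·((11/2)·(7−(-5/2)) + 8·(-5/2−(-2)) + (5/12)·(-2−7)) = ½·(209/4 − 4 − 15/4) = 89/4, so the M-coordinate is 1/2.

(1/3, 1/6, 1/2)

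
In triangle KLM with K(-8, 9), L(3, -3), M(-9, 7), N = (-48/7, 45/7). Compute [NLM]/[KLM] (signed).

[KLM] = ½·((-8)·(-3−7) + 3·(7−9) + (-9)·(9−(-3))) = ½·(80 − 6 − 108) = -17.
[NLM] = ½·((-48/7)·(-3−7) + 3·(7−(45/7)) + (-9)·(45/7−(-3))) = ½·(480/7 + 12/7 − 594/7) = -51/7, so the ratio is (-51/7)/(-17) = 3/7.

3/7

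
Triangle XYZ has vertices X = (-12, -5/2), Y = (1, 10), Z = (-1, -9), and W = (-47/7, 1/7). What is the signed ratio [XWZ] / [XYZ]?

2/7

[XYZ] = ½·((-12)·(10−(-9)) + 1·(-9−(-5/2)) + (-1)·(-5/2−10)) = ½·(-228 − 13/2 + 25/2) = -111.
[XWZ] = ½·((-12)·(1/7−(-9)) + (-47/7)·(-9−(-5/2)) + (-1)·(-5/2−(1/7))) = ½·(-768/7 + 611/14 + 37/14) = -222/7, so the ratio is (-222/7)/(-111) = 2/7.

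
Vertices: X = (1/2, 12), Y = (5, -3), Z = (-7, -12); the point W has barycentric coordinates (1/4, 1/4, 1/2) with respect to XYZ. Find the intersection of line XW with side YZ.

Line XW meets YZ where the X-coordinate vanishes; zeroing W's X-weight and renormalizing leaves Y, Z-weights 1/4 : 1/2 → (1/3, 2/3).
So V = (1/3)·Y + (2/3)·Z = (-3, -9).

(-3, -9)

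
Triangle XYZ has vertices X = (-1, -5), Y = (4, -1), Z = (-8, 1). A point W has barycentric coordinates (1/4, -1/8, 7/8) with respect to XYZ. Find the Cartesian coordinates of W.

W = (1/4)·X + (-1/8)·Y + (7/8)·Z.
x-coordinate: (1/4)·(-1) + (-1/8)·4 + (7/8)·(-8) = -31/4.
y-coordinate: (1/4)·(-5) + (-1/8)·(-1) + (7/8)·1 = -1/4.

(-31/4, -1/4)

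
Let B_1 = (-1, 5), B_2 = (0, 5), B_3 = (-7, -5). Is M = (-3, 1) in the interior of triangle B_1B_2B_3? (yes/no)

Barycentric coordinates of M: (1/5, 2/5, 2/5).
The three coordinates are positive, positive, positive; a point is interior exactly when all three are positive.

yes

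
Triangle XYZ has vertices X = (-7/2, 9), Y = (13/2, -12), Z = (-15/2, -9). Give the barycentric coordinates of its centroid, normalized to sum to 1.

The centroid is the average of the vertices, so each weight is 1/3.

(1/3, 1/3, 1/3)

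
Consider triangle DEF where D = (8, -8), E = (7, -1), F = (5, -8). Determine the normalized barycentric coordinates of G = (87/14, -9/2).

(1/14, 1/2, 3/7)

Signed area of the reference triangle: [DEF] = ½·(8·(-1−(-8)) + 7·(-8−(-8)) + 5·(-8−(-1))) = ½·(56 + 0 − 35) = 21/2.
[GEF] = ½·((87/14)·(-1−(-8)) + 7·(-8−(-9/2)) + 5·(-9/2−(-1))) = ½·(87/2 − 49/2 − 35/2) = 3/4, so the D-coordinate is (3/4)/(21/2) = 1/14.
[DGF] = ½·(8·(-9/2−(-8)) + (87/14)·(-8−(-8)) + 5·(-8−(-9/2))) = ½·(28 + 0 − 35/2) = 21/4, so the E-coordinate is 1/2.
[DEG] = ½·(8·(-1−(-9/2)) + 7·(-9/2−(-8)) + (87/14)·(-8−(-1))) = ½·(28 + 49/2 − 87/2) = 9/2, so the F-coordinate is 3/7.
Check: 1/14 + 1/2 + 3/7 = 1.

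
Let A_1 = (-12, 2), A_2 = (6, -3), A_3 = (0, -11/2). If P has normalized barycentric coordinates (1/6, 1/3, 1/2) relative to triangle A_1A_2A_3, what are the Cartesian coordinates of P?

P = (1/6)·A_1 + (1/3)·A_2 + (1/2)·A_3.
x-coordinate: (1/6)·(-12) + (1/3)·6 + (1/2)·0 = 0.
y-coordinate: (1/6)·2 + (1/3)·(-3) + (1/2)·(-11/2) = -41/12.

(0, -41/12)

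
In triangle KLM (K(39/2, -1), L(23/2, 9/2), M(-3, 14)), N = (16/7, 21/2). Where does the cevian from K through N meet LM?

(-7/12, 149/12)

Barycentric coordinates of N with respect to KLM: (1/7, 1/7, 5/7).
On side LM the K-coordinate is zero; dropping N's K-weight 1/7 and renormalizing the remaining 1/7 : 5/7 gives weights 1/6, 5/6 on L, M.
J = (1/6)·(23/2, 9/2) + (5/6)·(-3, 14) = (-7/12, 149/12).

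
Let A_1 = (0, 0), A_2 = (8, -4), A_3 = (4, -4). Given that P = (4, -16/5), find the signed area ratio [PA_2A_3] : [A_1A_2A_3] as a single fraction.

1/5

[A_1A_2A_3] = ½·(0·(-4−(-4)) + 8·(-4−0) + 4·(0−(-4))) = ½·(0 − 32 + 16) = -8.
[PA_2A_3] = ½·(4·(-4−(-4)) + 8·(-4−(-16/5)) + 4·(-16/5−(-4))) = ½·(0 − 32/5 + 16/5) = -8/5, so the ratio is (-8/5)/(-8) = 1/5.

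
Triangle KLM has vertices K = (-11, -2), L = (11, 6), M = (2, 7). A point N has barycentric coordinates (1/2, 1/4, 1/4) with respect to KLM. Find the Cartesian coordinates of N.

N = (1/2)·K + (1/4)·L + (1/4)·M.
x-coordinate: (1/2)·(-11) + (1/4)·11 + (1/4)·2 = -9/4.
y-coordinate: (1/2)·(-2) + (1/4)·6 + (1/4)·7 = 9/4.

(-9/4, 9/4)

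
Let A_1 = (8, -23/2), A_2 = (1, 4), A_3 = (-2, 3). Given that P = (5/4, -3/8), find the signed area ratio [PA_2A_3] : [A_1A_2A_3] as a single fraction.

1/4

[A_1A_2A_3] = ½·(8·(4−3) + 1·(3−(-23/2)) + (-2)·(-23/2−4)) = ½·(8 + 29/2 + 31) = 107/4.
[PA_2A_3] = ½·((5/4)·(4−3) + 1·(3−(-3/8)) + (-2)·(-3/8−4)) = ½·(5/4 + 27/8 + 35/4) = 107/16, so the ratio is (107/16)/(107/4) = 1/4.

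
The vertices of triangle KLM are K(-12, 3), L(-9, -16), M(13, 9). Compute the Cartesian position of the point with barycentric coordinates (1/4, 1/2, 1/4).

(-17/4, -5)

N = (1/4)·K + (1/2)·L + (1/4)·M.
x-coordinate: (1/4)·(-12) + (1/2)·(-9) + (1/4)·13 = -17/4.
y-coordinate: (1/4)·3 + (1/2)·(-16) + (1/4)·9 = -5.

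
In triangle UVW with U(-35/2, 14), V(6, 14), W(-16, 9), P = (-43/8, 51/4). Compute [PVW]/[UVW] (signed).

[UVW] = ½·((-35/2)·(14−9) + 6·(9−14) + (-16)·(14−14)) = ½·(-175/2 − 30 + 0) = -235/4.
[PVW] = ½·((-43/8)·(14−9) + 6·(9−(51/4)) + (-16)·(51/4−14)) = ½·(-215/8 − 45/2 + 20) = -235/16, so the ratio is (-235/16)/(-235/4) = 1/4.

1/4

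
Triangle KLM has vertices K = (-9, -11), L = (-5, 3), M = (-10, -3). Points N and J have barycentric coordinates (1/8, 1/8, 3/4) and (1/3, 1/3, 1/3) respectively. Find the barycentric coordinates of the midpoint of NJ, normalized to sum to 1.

(11/48, 11/48, 13/24)

Since both coordinate triples sum to 1, the midpoint's barycentrics are the componentwise average.
(1/8+1/3)/2 = 11/48; similarly 11/48 and 13/24.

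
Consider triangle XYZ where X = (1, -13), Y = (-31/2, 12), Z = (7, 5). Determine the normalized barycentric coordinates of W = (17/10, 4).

(2/15, 1/5, 2/3)

Signed area of the reference triangle: [XYZ] = ½·(1·(12−5) + (-31/2)·(5−(-13)) + 7·(-13−12)) = ½·(7 − 279 − 175) = -447/2.
[WYZ] = ½·((17/10)·(12−5) + (-31/2)·(5−4) + 7·(4−12)) = ½·(119/10 − 31/2 − 56) = -149/5, so the X-coordinate is (-149/5)/(-447/2) = 2/15.
[XWZ] = ½·(1·(4−5) + (17/10)·(5−(-13)) + 7·(-13−4)) = ½·(-1 + 153/5 − 119) = -447/10, so the Y-coordinate is 1/5.
[XYW] = ½·(1·(12−4) + (-31/2)·(4−(-13)) + (17/10)·(-13−12)) = ½·(8 − 527/2 − 85/2) = -149, so the Z-coordinate is 2/3.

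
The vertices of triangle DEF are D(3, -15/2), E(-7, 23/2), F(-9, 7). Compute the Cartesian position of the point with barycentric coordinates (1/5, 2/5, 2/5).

(-29/5, 59/10)

G = (1/5)·D + (2/5)·E + (2/5)·F.
x-coordinate: (1/5)·3 + (2/5)·(-7) + (2/5)·(-9) = -29/5.
y-coordinate: (1/5)·(-15/2) + (2/5)·(23/2) + (2/5)·7 = 59/10.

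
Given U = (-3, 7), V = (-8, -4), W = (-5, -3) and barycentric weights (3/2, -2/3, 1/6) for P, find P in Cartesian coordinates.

(0, 38/3)

P = (3/2)·U + (-2/3)·V + (1/6)·W.
x-coordinate: (3/2)·(-3) + (-2/3)·(-8) + (1/6)·(-5) = 0.
y-coordinate: (3/2)·7 + (-2/3)·(-4) + (1/6)·(-3) = 38/3.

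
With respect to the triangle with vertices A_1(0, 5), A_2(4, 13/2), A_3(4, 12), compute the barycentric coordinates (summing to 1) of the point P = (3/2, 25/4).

(5/8, 1/4, 1/8)

Signed area of the reference triangle: [A_1A_2A_3] = ½·(0·(13/2−12) + 4·(12−5) + 4·(5−(13/2))) = ½·(0 + 28 − 6) = 11.
[PA_2A_3] = ½·((3/2)·(13/2−12) + 4·(12−(25/4)) + 4·(25/4−(13/2))) = ½·(-33/4 + 23 − 1) = 55/8, so the A_1-coordinate is (55/8)/11 = 5/8.
[A_1PA_3] = ½·(0·(25/4−12) + (3/2)·(12−5) + 4·(5−(25/4))) = ½·(0 + 21/2 − 5) = 11/4, so the A_2-coordinate is 1/4.
[A_1A_2P] = ½·(0·(13/2−(25/4)) + 4·(25/4−5) + (3/2)·(5−(13/2))) = ½·(0 + 5 − 9/4) = 11/8, so the A_3-coordinate is 1/8.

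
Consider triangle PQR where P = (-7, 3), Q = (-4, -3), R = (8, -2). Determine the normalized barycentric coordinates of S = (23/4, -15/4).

(-1/4, 1/2, 3/4)

Signed area of the reference triangle: [PQR] = ½·((-7)·(-3−(-2)) + (-4)·(-2−3) + 8·(3−(-3))) = ½·(7 + 20 + 48) = 75/2.
[SQR] = ½·((23/4)·(-3−(-2)) + (-4)·(-2−(-15/4)) + 8·(-15/4−(-3))) = ½·(-23/4 − 7 − 6) = -75/8, so the P-coordinate is (-75/8)/(75/2) = -1/4.
[PSR] = ½·((-7)·(-15/4−(-2)) + (23/4)·(-2−3) + 8·(3−(-15/4))) = ½·(49/4 − 115/4 + 54) = 75/4, so the Q-coordinate is 1/2.
[PQS] = ½·((-7)·(-3−(-15/4)) + (-4)·(-15/4−3) + (23/4)·(3−(-3))) = ½·(-21/4 + 27 + 69/2) = 225/8, so the R-coordinate is 3/4.
Check: -1/4 + 1/2 + 3/4 = 1.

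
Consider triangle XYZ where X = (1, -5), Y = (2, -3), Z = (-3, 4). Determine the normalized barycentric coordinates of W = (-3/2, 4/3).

Signed area of the reference triangle: [XYZ] = ½·(1·(-3−4) + 2·(4−(-5)) + (-3)·(-5−(-3))) = ½·(-7 + 18 + 6) = 17/2.
[WYZ] = ½·((-3/2)·(-3−4) + 2·(4−(4/3)) + (-3)·(4/3−(-3))) = ½·(21/2 + 16/3 − 13) = 17/12, so the X-coordinate is (17/12)/(17/2) = 1/6.
[XWZ] = ½·(1·(4/3−4) + (-3/2)·(4−(-5)) + (-3)·(-5−(4/3))) = ½·(-8/3 − 27/2 + 19) = 17/12, so the Y-coordinate is 1/6.
[XYW] = ½·(1·(-3−(4/3)) + 2·(4/3−(-5)) + (-3/2)·(-5−(-3))) = ½·(-13/3 + 38/3 + 3) = 17/3, so the Z-coordinate is 2/3.

(1/6, 1/6, 2/3)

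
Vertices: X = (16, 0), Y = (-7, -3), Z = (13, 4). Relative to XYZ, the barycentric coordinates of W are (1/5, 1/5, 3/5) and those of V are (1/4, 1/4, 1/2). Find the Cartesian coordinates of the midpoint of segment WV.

Barycentric coordinates of the midpoint are the average: (9/40, 9/40, 11/20).
Converting: (9/40)·X + (9/40)·Y + (11/20)·Z = (367/40, 61/40).

(367/40, 61/40)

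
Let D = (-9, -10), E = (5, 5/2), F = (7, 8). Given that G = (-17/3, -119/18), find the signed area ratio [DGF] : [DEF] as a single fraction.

[DEF] = ½·((-9)·(5/2−8) + 5·(8−(-10)) + 7·(-10−(5/2))) = ½·(99/2 + 90 − 175/2) = 26.
[DGF] = ½·((-9)·(-119/18−8) + (-17/3)·(8−(-10)) + 7·(-10−(-119/18))) = ½·(263/2 − 102 − 427/18) = 26/9, so the ratio is (26/9)/26 = 1/9.

1/9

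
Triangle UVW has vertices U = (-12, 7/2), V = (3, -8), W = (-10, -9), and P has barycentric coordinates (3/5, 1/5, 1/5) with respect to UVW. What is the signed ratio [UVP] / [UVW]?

1/5

The signed ratio [UVP]/[UVW] equals the barycentric coordinate of P at vertex W, which is 1/5.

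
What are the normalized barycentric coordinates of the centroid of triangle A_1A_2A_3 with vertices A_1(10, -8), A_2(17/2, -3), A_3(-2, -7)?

The centroid is the average of the vertices, so each weight is 1/3.

(1/3, 1/3, 1/3)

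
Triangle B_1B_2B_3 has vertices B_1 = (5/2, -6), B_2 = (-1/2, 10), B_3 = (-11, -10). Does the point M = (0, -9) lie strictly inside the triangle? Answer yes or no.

no

Barycentric coordinates of M: (419/456, -61/456, 49/228).
The three coordinates are positive, negative, positive; a point is interior exactly when all three are positive.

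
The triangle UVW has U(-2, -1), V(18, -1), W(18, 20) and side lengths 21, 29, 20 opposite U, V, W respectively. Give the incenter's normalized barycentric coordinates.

The incenter has barycentric coordinates proportional to the opposite side lengths: (21 : 29 : 20).
Normalizing by 21+29+20 = 70 gives (3/10, 29/70, 2/7).

(3/10, 29/70, 2/7)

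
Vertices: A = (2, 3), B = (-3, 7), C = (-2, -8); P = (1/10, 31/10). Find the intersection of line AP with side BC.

(-11/4, 13/4)

Barycentric coordinates of P with respect to ABC: (3/5, 3/10, 1/10).
On side BC the A-coordinate is zero; dropping P's A-weight 3/5 and renormalizing the remaining 3/10 : 1/10 gives weights 3/4, 1/4 on B, C.
Q = (3/4)·(-3, 7) + (1/4)·(-2, -8) = (-11/4, 13/4).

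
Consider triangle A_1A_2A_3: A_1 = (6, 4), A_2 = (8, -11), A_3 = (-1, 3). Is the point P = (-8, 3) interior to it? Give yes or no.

Barycentric coordinates of P: (-98/107, -7/107, 212/107).
The three coordinates are negative, negative, positive; a point is interior exactly when all three are positive.

no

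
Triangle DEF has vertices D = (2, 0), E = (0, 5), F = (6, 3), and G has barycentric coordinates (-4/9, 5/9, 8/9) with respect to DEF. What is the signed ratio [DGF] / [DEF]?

5/9

The signed ratio [DGF]/[DEF] equals the barycentric coordinate of G at vertex E, which is 5/9.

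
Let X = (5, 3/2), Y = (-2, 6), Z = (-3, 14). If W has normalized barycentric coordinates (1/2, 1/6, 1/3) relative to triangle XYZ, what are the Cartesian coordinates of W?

(7/6, 77/12)

W = (1/2)·X + (1/6)·Y + (1/3)·Z.
x-coordinate: (1/2)·5 + (1/6)·(-2) + (1/3)·(-3) = 7/6.
y-coordinate: (1/2)·(3/2) + (1/6)·6 + (1/3)·14 = 77/12.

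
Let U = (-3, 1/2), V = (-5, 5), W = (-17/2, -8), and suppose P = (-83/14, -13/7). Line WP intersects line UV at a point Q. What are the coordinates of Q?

Barycentric coordinates of P with respect to UVW: (2/7, 2/7, 3/7).
On side UV the W-coordinate is zero; dropping P's W-weight 3/7 and renormalizing the remaining 2/7 : 2/7 gives weights 1/2, 1/2 on U, V.
Q = (1/2)·(-3, 1/2) + (1/2)·(-5, 5) = (-4, 11/4).

(-4, 11/4)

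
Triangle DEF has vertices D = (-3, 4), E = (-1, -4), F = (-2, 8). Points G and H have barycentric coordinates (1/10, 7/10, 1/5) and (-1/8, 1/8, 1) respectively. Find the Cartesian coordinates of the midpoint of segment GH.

(-63/40, 31/10)

Barycentric coordinates of the midpoint are the average: (-1/80, 33/80, 3/5).
Converting: (-1/80)·D + (33/80)·E + (3/5)·F = (-63/40, 31/10).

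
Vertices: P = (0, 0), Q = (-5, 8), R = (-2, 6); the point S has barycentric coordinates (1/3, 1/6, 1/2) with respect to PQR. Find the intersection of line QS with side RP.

Line QS meets RP where the Q-coordinate vanishes; zeroing S's Q-weight and renormalizing leaves R, P-weights 1/2 : 1/3 → (3/5, 2/5).
So T = (3/5)·R + (2/5)·P = (-6/5, 18/5).

(-6/5, 18/5)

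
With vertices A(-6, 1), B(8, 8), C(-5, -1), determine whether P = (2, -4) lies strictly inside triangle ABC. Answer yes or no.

Barycentric coordinates of P: (-102/35, 11/35, 18/5).
The three coordinates are negative, positive, positive; a point is interior exactly when all three are positive.

no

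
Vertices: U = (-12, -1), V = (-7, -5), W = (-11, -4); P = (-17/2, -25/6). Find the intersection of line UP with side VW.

Barycentric coordinates of P with respect to UVW: (1/6, 2/3, 1/6).
On side VW the U-coordinate is zero; dropping P's U-weight 1/6 and renormalizing the remaining 2/3 : 1/6 gives weights 4/5, 1/5 on V, W.
Q = (4/5)·(-7, -5) + (1/5)·(-11, -4) = (-39/5, -24/5).

(-39/5, -24/5)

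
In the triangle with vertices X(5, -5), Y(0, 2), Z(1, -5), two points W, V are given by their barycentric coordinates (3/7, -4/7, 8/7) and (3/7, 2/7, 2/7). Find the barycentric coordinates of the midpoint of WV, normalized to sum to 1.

Since both coordinate triples sum to 1, the midpoint's barycentrics are the componentwise average.
(3/7+3/7)/2 = 3/7; similarly -1/7 and 5/7.

(3/7, -1/7, 5/7)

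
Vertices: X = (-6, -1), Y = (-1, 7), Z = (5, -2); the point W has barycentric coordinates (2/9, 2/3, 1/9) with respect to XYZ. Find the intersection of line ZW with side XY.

Line ZW meets XY where the Z-coordinate vanishes; zeroing W's Z-weight and renormalizing leaves X, Y-weights 2/9 : 2/3 → (1/4, 3/4).
So V = (1/4)·X + (3/4)·Y = (-9/4, 5).

(-9/4, 5)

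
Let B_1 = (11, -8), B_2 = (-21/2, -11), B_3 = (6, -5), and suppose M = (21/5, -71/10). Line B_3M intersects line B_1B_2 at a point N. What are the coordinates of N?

Barycentric coordinates of M with respect to B_1B_2B_3: (3/10, 1/5, 1/2).
On side B_1B_2 the B_3-coordinate is zero; dropping M's B_3-weight 1/2 and renormalizing the remaining 3/10 : 1/5 gives weights 3/5, 2/5 on B_1, B_2.
N = (3/5)·(11, -8) + (2/5)·(-21/2, -11) = (12/5, -46/5).

(12/5, -46/5)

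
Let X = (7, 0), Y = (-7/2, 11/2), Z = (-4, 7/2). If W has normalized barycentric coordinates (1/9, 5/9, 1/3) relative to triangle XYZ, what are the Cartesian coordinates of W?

W = (1/9)·X + (5/9)·Y + (1/3)·Z.
x-coordinate: (1/9)·7 + (5/9)·(-7/2) + (1/3)·(-4) = -5/2.
y-coordinate: (1/9)·0 + (5/9)·(11/2) + (1/3)·(7/2) = 38/9.

(-5/2, 38/9)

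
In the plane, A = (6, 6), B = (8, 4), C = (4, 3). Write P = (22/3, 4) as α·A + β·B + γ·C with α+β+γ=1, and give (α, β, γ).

(1/15, 4/5, 2/15)

Signed area of the reference triangle: [ABC] = ½·(6·(4−3) + 8·(3−6) + 4·(6−4)) = ½·(6 − 24 + 8) = -5.
[PBC] = ½·((22/3)·(4−3) + 8·(3−4) + 4·(4−4)) = ½·(22/3 − 8 + 0) = -1/3, so the A-coordinate is (-1/3)/(-5) = 1/15.
[APC] = ½·(6·(4−3) + (22/3)·(3−6) + 4·(6−4)) = ½·(6 − 22 + 8) = -4, so the B-coordinate is 4/5.
[ABP] = ½·(6·(4−4) + 8·(4−6) + (22/3)·(6−4)) = ½·(0 − 16 + 44/3) = -2/3, so the C-coordinate is 2/15.
Check: 1/15 + 4/5 + 2/15 = 1.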